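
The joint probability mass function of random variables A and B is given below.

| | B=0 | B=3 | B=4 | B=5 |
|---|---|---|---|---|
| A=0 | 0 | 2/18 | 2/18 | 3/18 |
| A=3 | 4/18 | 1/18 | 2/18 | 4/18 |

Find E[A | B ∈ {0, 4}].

P(B ∈ {0, 4}) = 4/9.
Σ A·P over the event = 0·(2/18) + 3·(4/18) + 3·(2/18) = 1.
E[A | B ∈ {0, 4}] = (1) / (4/9) = 9/4.

9/4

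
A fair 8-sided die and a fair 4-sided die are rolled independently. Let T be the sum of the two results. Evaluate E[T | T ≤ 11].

P(T ≤ 11) = 31/32.
E[T | T ≤ 11] = (53/8) / (31/32) = 212/31.

212/31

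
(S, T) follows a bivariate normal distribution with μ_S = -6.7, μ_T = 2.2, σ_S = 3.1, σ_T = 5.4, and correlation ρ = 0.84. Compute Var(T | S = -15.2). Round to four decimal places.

8.5847

The conditional variance in a bivariate normal is σ_T²(1 − ρ²), independent of x.
Var(T | S=-15.2) = (5.4)²·(1 − (0.84)²) = 29.16·0.2944 = 8.5847.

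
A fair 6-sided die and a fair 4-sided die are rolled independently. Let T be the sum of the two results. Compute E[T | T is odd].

6

P(T is odd) = 1/2.
Σ over the event: 3·1/12 + 5·1/6 + 7·1/6 + 9·1/12 = 3.
E[T | T is odd] = (3) / (1/2) = 6.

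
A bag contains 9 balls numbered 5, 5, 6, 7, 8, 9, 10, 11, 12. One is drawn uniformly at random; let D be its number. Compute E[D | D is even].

9

P(D is even) = 4/9.
Σ over the event: 6·1/9 + 8·1/9 + 10·1/9 + 12·1/9 = 4.
E[D | D is even] = (4) / (4/9) = 9.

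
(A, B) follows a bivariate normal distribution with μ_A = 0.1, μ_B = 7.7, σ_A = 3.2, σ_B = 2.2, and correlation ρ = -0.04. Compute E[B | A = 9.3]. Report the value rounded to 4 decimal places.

For a bivariate normal, E[B | A=x] = μ_B + ρ·(σ_B/σ_A)·(x − μ_A).
E[B | A=9.3] = 7.7 + (-0.04)·(2.2/3.2)·(9.3 − (0.1)) = 7.7 + (-0.0275)·(9.2) = 7.4470.

7.4470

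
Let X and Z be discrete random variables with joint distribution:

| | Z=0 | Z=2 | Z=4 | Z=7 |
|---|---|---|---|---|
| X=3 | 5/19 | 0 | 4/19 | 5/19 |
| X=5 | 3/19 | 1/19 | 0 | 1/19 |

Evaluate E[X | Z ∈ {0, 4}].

P(Z ∈ {0, 4}) = 12/19.
Summing X·P(X=x,Z=y) over the conditioning event gives 42/19.
E[X | Z ∈ {0, 4}] = (42/19) / (12/19) = 7/2.

7/2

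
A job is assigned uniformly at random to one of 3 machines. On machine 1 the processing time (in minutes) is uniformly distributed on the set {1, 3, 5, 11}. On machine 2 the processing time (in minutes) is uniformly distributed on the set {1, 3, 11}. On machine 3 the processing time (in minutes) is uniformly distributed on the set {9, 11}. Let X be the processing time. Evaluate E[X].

20/3

E[X | machine 1] = (1+3+5+11)/4 = 5.
E[X | machine 2] = (1+3+11)/3 = 5.
E[X | machine 3] = (9+11)/2 = 10.
E[X] = (1/3)·(5) + (1/3)·(5) + (1/3)·(10) = 20/3.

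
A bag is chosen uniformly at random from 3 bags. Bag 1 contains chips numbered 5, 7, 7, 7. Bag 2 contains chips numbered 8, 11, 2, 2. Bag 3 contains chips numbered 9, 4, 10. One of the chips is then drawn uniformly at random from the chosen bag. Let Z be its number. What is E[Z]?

E[Z | bag 1] = (5+7+7+7)/4 = 13/2.
E[Z | bag 2] = (8+11+2+2)/4 = 23/4.
E[Z | bag 3] = (9+4+10)/3 = 23/3.
E[Z] = (1/3)·(13/2) + (1/3)·(23/4) + (1/3)·(23/3) = 239/36.

239/36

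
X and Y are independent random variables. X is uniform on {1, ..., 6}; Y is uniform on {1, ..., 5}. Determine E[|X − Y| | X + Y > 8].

4/3

Outcomes with X + Y > 8: (4,5), (5,4), (5,5), (6,3), (6,4), (6,5), each with probability 1/30.
E[|X − Y| | X + Y > 8] = (1 + 1 + 0 + 3 + 2 + 1) / 6 = 4/3.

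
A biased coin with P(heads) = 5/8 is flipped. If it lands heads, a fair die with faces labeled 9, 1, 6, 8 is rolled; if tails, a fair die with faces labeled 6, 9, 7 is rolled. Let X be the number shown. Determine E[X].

13/2

E[X | heads] = (9+1+6+8)/4 = 6.
E[X | tails] = (6+9+7)/3 = 22/3.
E[X] = (5/8)·(6) + (3/8)·(22/3) = 13/2.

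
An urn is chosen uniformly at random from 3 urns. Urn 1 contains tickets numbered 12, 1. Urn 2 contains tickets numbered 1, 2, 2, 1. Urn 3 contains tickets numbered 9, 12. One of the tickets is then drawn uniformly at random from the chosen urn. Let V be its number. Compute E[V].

E[V | urn 1] = (12+1)/2 = 13/2.
E[V | urn 2] = (1+2+2+1)/4 = 3/2.
E[V | urn 3] = (9+12)/2 = 21/2.
E[V] = (1/3)·(13/2) + (1/3)·(3/2) + (1/3)·(21/2) = 37/6.

37/6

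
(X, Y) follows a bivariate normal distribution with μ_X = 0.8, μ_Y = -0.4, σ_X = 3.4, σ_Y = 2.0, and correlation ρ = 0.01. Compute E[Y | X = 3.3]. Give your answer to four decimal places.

-0.3853

E[Y | X=x] = μ_Y + ρ(σ_Y/σ_X)(x − μ_X) for jointly normal variables.
E[Y | X=3.3] = -0.4 + (0.01)·(2.0/3.4)·(3.3 − (0.8)) = -0.4 + (0.0058824)·(2.5) = -0.3853.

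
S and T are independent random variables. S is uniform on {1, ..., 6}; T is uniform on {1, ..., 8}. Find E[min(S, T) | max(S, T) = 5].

25/9

Outcomes with max(S, T) = 5: (1,5), (2,5), (3,5), (4,5), (5,1), (5,2), (5,3), (5,4), (5,5), each with probability 1/48.
E[min(S, T) | max(S, T) = 5] = (1 + 2 + 3 + 4 + 1 + 2 + 3 + 4 + 5) / 9 = 25/9.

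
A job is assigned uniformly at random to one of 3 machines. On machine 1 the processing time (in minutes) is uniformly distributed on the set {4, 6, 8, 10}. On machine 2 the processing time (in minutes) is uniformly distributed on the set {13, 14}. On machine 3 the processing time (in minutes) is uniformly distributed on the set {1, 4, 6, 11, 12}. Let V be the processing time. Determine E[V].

E[V | machine 1] = (4+6+8+10)/4 = 7.
E[V | machine 2] = (13+14)/2 = 27/2.
E[V | machine 3] = (1+4+6+11+12)/5 = 34/5.
E[V] = (1/3)·(7) + (1/3)·(27/2) + (1/3)·(34/5) = 91/10.

91/10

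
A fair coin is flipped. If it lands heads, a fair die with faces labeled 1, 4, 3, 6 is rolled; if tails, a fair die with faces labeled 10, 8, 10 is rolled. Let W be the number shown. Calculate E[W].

77/12

E[W | heads] = (1+4+3+6)/4 = 7/2.
E[W | tails] = (10+8+10)/3 = 28/3.
By the law of total expectation,
E[W] = (1/2)·(7/2) + (1/2)·(28/3) = 77/12.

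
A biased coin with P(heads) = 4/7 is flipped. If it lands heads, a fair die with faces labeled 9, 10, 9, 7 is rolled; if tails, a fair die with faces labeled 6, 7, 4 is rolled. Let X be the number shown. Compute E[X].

52/7

E[X | heads] = (9+10+9+7)/4 = 35/4.
E[X | tails] = (6+7+4)/3 = 17/3.
E[X] = (4/7)·(35/4) + (3/7)·(17/3) = 52/7.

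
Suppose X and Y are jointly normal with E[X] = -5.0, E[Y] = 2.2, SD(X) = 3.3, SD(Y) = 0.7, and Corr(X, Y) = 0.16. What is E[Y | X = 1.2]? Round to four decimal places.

E[Y | X=x] = μ_Y + ρ(σ_Y/σ_X)(x − μ_X) for jointly normal variables.
E[Y | X=1.2] = 2.2 + (0.16)·(0.7/3.3)·(1.2 − (-5.0)) = 2.2 + (0.033939)·(6.2) = 2.4104.

2.4104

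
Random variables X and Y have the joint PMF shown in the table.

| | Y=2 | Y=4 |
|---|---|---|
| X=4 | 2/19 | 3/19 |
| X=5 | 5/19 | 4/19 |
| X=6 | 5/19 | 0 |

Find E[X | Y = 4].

32/7

P(Y = 4) = 7/19.
Σ X·P over the event = 4·(3/19) + 5·(4/19) = 32/19.
E[X | Y = 4] = (32/19) / (7/19) = 32/7.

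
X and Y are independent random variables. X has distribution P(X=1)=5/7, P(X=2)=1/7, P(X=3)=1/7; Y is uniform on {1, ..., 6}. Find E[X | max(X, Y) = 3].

P(max(X, Y) = 3) = 3/14.
Summing X·P(x,y) over outcomes with max(X, Y) = 3 gives 8/21.
E[X | max(X, Y) = 3] = (8/21) / (3/14) = 16/9.

16/9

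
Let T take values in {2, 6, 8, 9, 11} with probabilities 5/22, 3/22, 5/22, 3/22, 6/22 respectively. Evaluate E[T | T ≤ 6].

7/2

P(T ≤ 6) = 4/11.
Σ over the event: 2·5/22 + 6·3/22 = 14/11.
E[T | T ≤ 6] = (14/11) / (4/11) = 7/2.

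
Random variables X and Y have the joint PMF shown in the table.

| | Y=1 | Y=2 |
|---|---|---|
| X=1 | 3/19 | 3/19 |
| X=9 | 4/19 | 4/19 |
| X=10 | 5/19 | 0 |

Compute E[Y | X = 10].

1

P(X = 10) = 5/19.
Σ Y·P over the event = 1·(5/19) = 5/19.
E[Y | X = 10] = (5/19) / (5/19) = 1.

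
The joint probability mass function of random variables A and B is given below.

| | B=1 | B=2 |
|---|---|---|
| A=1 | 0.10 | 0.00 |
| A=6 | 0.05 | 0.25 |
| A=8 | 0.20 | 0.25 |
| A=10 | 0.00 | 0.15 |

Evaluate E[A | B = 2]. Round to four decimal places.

7.6923

P(B = 2) = 0.65.
Σ A·P over the event = 6·(0.25) + 8·(0.25) + 10·(0.15) = 5.00.
E[A | B = 2] = (5.00) / (0.65) = 7.6923.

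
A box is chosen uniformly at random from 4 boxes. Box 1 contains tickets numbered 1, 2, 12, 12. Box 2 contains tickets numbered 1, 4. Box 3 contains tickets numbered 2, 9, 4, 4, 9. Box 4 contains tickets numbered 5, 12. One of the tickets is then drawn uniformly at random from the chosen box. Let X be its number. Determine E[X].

E[X | box 1] = (1+2+12+12)/4 = 27/4.
E[X | box 2] = (1+4)/2 = 5/2.
E[X | box 3] = (2+9+4+4+9)/5 = 28/5.
E[X | box 4] = (5+12)/2 = 17/2.
By the law of total expectation,
E[X] = (1/4)·(27/4) + (1/4)·(5/2) + (1/4)·(28/5) + (1/4)·(17/2) = 467/80.

467/80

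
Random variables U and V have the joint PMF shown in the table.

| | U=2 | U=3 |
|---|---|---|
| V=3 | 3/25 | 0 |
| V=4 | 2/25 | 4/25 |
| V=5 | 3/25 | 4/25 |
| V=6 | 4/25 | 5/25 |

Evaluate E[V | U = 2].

14/3

P(U = 2) = 12/25.
Σ V·P over the event = 3·(3/25) + 4·(2/25) + 5·(3/25) + 6·(4/25) = 56/25.
E[V | U = 2] = (56/25) / (12/25) = 14/3.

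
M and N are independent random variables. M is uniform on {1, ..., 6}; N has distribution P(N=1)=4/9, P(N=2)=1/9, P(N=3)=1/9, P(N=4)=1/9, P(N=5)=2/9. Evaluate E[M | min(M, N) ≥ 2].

P(min(M, N) ≥ 2) = 25/54.
Summing M·P(x,y) over outcomes with min(M, N) ≥ 2 gives 50/27.
E[M | min(M, N) ≥ 2] = (50/27) / (25/54) = 4.

4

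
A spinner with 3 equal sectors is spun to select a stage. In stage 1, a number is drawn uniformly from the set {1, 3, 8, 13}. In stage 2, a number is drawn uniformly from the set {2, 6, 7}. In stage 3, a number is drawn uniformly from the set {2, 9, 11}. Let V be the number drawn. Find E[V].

223/36

E[V | stage 1] = (1+3+8+13)/4 = 25/4.
E[V | stage 2] = (2+6+7)/3 = 5.
E[V | stage 3] = (2+9+11)/3 = 22/3.
E[V] = (1/3)·(25/4) + (1/3)·(5) + (1/3)·(22/3) = 223/36.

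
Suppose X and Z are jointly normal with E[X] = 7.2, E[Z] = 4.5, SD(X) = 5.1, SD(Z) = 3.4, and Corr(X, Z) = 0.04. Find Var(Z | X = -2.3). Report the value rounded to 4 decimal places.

11.5415

For a bivariate normal, Var(Z | X=x) = σ_Z²(1 − ρ²).
Var(Z | X=-2.3) = (3.4)²·(1 − (0.04)²) = 11.56·0.9984 = 11.5415.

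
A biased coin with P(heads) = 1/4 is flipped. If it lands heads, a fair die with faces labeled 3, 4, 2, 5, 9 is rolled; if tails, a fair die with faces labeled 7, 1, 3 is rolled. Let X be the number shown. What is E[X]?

39/10

E[X | heads] = (3+4+2+5+9)/5 = 23/5.
E[X | tails] = (7+1+3)/3 = 11/3.
E[X] = (1/4)·(23/5) + (3/4)·(11/3) = 39/10.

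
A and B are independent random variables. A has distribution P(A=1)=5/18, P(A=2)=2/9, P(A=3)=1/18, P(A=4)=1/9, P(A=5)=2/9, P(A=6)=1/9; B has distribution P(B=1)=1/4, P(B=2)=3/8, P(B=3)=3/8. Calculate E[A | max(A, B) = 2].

11/7

P(max(A, B) = 2) = 35/144.
Summing A·P(x,y) over outcomes with max(A, B) = 2 gives 55/144.
E[A | max(A, B) = 2] = (55/144) / (35/144) = 11/7.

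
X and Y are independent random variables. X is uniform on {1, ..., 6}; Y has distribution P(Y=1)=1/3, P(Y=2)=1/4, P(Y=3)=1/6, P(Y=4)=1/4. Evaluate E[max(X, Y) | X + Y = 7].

59/12

P(X + Y = 7) = 1/6.
Summing max(X,Y)·P(x,y) over outcomes with X + Y = 7 gives 59/72.
E[max(X, Y) | X + Y = 7] = (59/72) / (1/6) = 59/12.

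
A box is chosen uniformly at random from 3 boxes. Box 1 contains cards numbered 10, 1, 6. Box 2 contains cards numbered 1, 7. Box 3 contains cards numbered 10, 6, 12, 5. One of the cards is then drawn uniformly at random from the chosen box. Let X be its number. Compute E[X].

E[X | box 1] = (10+1+6)/3 = 17/3.
E[X | box 2] = (1+7)/2 = 4.
E[X | box 3] = (10+6+12+5)/4 = 33/4.
E[X] = (1/3)·(17/3) + (1/3)·(4) + (1/3)·(33/4) = 215/36.

215/36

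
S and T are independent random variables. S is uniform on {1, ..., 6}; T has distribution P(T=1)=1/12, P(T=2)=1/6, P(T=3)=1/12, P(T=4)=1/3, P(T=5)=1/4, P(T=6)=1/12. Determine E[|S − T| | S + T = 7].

5/2

P(S + T = 7) = 1/6.
Summing |S−T|·P(x,y) over outcomes with S + T = 7 gives 5/12.
E[|S − T| | S + T = 7] = (5/12) / (1/6) = 5/2.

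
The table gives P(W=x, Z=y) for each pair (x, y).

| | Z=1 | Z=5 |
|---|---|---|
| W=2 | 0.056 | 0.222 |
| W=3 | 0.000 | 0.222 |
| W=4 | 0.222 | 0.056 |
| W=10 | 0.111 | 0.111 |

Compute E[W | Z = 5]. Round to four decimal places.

P(Z = 5) = 0.611.
Σ W·P over the event = 2·(0.222) + 3·(0.222) + 4·(0.056) + 10·(0.111) = 2.444.
E[W | Z = 5] = (2.444) / (0.611) = 4.0000.

4.0000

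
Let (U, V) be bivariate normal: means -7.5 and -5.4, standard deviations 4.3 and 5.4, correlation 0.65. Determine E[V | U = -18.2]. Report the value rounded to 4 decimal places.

-14.1342

The regression of V on U has slope ρ·σ_V/σ_U and passes through (μ_U, μ_V).
E[V | U=-18.2] = -5.4 + (0.65)·(5.4/4.3)·(-18.2 − (-7.5)) = -5.4 + (0.81628)·(-10.7) = -14.1342.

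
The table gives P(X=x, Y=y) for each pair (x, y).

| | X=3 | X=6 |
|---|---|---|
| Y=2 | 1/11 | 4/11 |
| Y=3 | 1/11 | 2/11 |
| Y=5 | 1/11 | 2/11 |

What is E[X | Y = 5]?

P(Y = 5) = 3/11.
Σ X·P over the event = 3·(1/11) + 6·(2/11) = 15/11.
E[X | Y = 5] = (15/11) / (3/11) = 5.

5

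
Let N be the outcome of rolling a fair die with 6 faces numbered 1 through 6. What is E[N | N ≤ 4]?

5/2

Given N ≤ 4, N is equally likely to be any of {1, 2, 3, 4}.
E[N | N ≤ 4] = (1 + 2 + 3 + 4) / 4 = 5/2.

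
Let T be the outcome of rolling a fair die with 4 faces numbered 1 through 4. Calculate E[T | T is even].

Given T is even, T is equally likely to be any of {2, 4}.
E[T | T is even] = (2 + 4) / 2 = 3.

3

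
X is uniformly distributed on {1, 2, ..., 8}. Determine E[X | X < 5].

Given X < 5, X is equally likely to be any of {1, 2, 3, 4}.
E[X | X < 5] = (1 + 2 + 3 + 4) / 4 = 5/2.

5/2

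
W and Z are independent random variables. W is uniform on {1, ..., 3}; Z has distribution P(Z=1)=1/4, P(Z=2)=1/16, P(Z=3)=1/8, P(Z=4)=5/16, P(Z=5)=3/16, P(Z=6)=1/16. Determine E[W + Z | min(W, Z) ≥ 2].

79/12

P(min(W, Z) ≥ 2) = 1/2.
Summing (W+Z)·P(x,y) over outcomes with min(W, Z) ≥ 2 gives 79/24.
E[W + Z | min(W, Z) ≥ 2] = (79/24) / (1/2) = 79/12.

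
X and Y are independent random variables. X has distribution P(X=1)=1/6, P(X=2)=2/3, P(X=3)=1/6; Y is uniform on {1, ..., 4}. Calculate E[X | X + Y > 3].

19/9

P(X + Y > 3) = 3/4.
Summing X·P(x,y) over outcomes with X + Y > 3 gives 19/12.
E[X | X + Y > 3] = (19/12) / (3/4) = 19/9.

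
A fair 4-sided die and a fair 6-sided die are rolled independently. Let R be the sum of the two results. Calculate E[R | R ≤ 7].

46/9

P(R ≤ 7) = 3/4.
Σ over the event: 2·1/24 + 3·1/12 + 4·1/8 + 5·1/6 + 6·1/6 + 7·1/6 = 23/6.
E[R | R ≤ 7] = (23/6) / (3/4) = 46/9.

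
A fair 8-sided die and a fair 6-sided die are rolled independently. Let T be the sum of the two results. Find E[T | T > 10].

12

P(T > 10) = 5/24.
Σ over the event: 11·1/12 + 12·1/16 + 13·1/24 + 14·1/48 = 5/2.
E[T | T > 10] = (5/2) / (5/24) = 12.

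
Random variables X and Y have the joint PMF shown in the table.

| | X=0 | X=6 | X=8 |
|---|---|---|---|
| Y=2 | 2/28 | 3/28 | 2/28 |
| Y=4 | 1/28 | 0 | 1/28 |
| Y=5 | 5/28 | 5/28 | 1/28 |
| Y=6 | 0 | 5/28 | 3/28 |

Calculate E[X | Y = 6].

27/4

P(Y = 6) = 2/7.
Σ X·P over the event = 6·(5/28) + 8·(3/28) = 27/14.
E[X | Y = 6] = (27/14) / (2/7) = 27/4.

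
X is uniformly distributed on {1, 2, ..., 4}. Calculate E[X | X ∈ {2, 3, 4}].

P(X ∈ {2, 3, 4}) = 3/4.
Σ over the event: 2·1/4 + 3·1/4 + 4·1/4 = 9/4.
E[X | X ∈ {2, 3, 4}] = (9/4) / (3/4) = 3.

3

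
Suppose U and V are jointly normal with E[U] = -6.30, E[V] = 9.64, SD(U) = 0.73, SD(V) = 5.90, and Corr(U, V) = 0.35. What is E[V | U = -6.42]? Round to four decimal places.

The regression of V on U has slope ρ·σ_V/σ_U and passes through (μ_U, μ_V).
E[V | U=-6.42] = 9.64 + (0.35)·(5.90/0.73)·(-6.42 − (-6.30)) = 9.64 + (2.8288)·(-0.12) = 9.3005.

9.3005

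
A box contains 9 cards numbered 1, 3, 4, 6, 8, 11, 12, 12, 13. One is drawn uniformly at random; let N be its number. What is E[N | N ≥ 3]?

P(N ≥ 3) = 8/9.
Σ over the event: 3·1/9 + 4·1/9 + 6·1/9 + 8·1/9 + 11·1/9 + 12·2/9 + 13·1/9 = 23/3.
E[N | N ≥ 3] = (23/3) / (8/9) = 69/8.

69/8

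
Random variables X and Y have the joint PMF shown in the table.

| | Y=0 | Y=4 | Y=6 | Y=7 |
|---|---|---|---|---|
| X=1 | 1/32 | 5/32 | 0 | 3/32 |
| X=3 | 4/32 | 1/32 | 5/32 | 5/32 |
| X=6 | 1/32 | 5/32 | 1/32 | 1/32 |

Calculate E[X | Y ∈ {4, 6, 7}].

83/26

P(Y ∈ {4, 6, 7}) = 13/16.
Σ X·P over the event = 1·(5/32) + 1·(3/32) + 3·(1/32) + 3·(5/32) + 3·(5/32) + 6·(5/32) + 6·(1/32) + 6·(1/32) = 83/32.
E[X | Y ∈ {4, 6, 7}] = (83/32) / (13/16) = 83/26.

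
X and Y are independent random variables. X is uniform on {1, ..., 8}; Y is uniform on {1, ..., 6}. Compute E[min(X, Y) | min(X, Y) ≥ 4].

P(min(X, Y) ≥ 4) = 5/16.
Summing min(X,Y)·P(x,y) over outcomes with min(X, Y) ≥ 4 gives 71/48.
E[min(X, Y) | min(X, Y) ≥ 4] = (71/48) / (5/16) = 71/15.

71/15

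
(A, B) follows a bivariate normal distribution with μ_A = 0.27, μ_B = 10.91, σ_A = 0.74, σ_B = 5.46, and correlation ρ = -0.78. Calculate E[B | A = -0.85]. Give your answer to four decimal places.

17.3558

The regression of B on A has slope ρ·σ_B/σ_A and passes through (μ_A, μ_B).
E[B | A=-0.85] = 10.91 + (-0.78)·(5.46/0.74)·(-0.85 − (0.27)) = 10.91 + (-5.75514)·(-1.12) = 17.3558.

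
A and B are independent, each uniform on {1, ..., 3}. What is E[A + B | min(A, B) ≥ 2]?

5

Outcomes with min(A, B) ≥ 2: (2,2), (2,3), (3,2), (3,3), each with probability 1/9.
E[A + B | min(A, B) ≥ 2] = (4 + 5 + 5 + 6) / 4 = 5.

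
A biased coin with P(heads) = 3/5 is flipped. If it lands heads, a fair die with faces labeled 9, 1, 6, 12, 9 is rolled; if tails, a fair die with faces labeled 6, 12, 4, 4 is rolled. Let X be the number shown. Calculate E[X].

E[X | heads] = (9+1+6+12+9)/5 = 37/5.
E[X | tails] = (6+12+4+4)/4 = 13/2.
By the law of total expectation,
E[X] = (3/5)·(37/5) + (2/5)·(13/2) = 176/25.

176/25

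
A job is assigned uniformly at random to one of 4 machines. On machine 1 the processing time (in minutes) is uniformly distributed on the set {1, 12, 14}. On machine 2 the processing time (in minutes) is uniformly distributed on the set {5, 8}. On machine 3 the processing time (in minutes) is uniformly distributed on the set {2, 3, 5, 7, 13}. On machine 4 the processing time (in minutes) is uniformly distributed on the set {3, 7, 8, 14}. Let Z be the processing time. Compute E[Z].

E[Z | machine 1] = (1+12+14)/3 = 9.
E[Z | machine 2] = (5+8)/2 = 13/2.
E[Z | machine 3] = (2+3+5+7+13)/5 = 6.
E[Z | machine 4] = (3+7+8+14)/4 = 8.
By the law of total expectation,
E[Z] = (1/4)·(9) + (1/4)·(13/2) + (1/4)·(6) + (1/4)·(8) = 59/8.

59/8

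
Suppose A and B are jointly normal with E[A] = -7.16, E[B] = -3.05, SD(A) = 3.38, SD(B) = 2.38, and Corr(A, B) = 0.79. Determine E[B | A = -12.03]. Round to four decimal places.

For a bivariate normal, E[B | A=x] = μ_B + ρ·(σ_B/σ_A)·(x − μ_A).
E[B | A=-12.03] = -3.05 + (0.79)·(2.38/3.38)·(-12.03 − (-7.16)) = -3.05 + (0.55627)·(-4.87) = -5.7590.

-5.7590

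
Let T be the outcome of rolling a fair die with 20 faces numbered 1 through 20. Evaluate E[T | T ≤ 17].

P(T ≤ 17) = 17/20.
E[T | T ≤ 17] = (153/20) / (17/20) = 9.

9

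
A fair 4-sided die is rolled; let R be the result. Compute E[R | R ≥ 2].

Given R ≥ 2, R is equally likely to be any of {2, 3, 4}.
E[R | R ≥ 2] = (2 + 3 + 4) / 3 = 3.

3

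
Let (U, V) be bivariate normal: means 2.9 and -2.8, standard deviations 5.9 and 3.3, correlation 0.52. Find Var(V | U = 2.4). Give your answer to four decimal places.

The conditional variance in a bivariate normal is σ_V²(1 − ρ²), independent of x.
Var(V | U=2.4) = (3.3)²·(1 − (0.52)²) = 10.89·0.7296 = 7.9453.

7.9453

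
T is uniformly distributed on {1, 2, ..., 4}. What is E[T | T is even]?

Given T is even, T is equally likely to be any of {2, 4}.
E[T | T is even] = (2 + 4) / 2 = 3.

3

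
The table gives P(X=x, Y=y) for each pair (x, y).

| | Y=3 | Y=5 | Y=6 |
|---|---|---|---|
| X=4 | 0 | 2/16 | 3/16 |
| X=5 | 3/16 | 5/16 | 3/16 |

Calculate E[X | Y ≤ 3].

P(Y ≤ 3) = 3/16.
Σ X·P over the event = 5·(3/16) = 15/16.
E[X | Y ≤ 3] = (15/16) / (3/16) = 5.

5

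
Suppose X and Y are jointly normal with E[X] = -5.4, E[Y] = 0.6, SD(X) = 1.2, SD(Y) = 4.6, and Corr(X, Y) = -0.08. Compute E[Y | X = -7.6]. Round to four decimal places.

1.2747

E[Y | X=x] = μ_Y + ρ(σ_Y/σ_X)(x − μ_X) for jointly normal variables.
E[Y | X=-7.6] = 0.6 + (-0.08)·(4.6/1.2)·(-7.6 − (-5.4)) = 0.6 + (-0.30667)·(-2.2) = 1.2747.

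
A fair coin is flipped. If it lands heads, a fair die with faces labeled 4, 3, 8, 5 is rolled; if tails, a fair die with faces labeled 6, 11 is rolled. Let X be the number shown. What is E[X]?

E[X | heads] = (4+3+8+5)/4 = 5.
E[X | tails] = (6+11)/2 = 17/2.
By the law of total expectation,
E[X] = (1/2)·(5) + (1/2)·(17/2) = 27/4.

27/4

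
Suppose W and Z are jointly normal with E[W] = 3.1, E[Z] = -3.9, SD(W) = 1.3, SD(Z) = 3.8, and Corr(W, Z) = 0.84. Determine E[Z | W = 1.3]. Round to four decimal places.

E[Z | W=x] = μ_Z + ρ(σ_Z/σ_W)(x − μ_W) for jointly normal variables.
E[Z | W=1.3] = -3.9 + (0.84)·(3.8/1.3)·(1.3 − (3.1)) = -3.9 + (2.4554)·(-1.8) = -8.3197.

-8.3197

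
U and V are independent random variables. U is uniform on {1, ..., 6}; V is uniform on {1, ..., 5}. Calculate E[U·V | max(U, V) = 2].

Outcomes with max(U, V) = 2: (1,2), (2,1), (2,2), each with probability 1/30.
E[U·V | max(U, V) = 2] = (2 + 2 + 4) / 3 = 8/3.

8/3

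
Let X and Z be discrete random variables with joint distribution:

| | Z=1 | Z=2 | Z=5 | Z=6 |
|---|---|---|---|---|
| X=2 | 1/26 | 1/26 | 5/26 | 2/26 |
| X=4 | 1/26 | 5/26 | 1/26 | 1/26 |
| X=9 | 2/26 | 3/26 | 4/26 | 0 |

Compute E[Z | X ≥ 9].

28/9

P(X ≥ 9) = 9/26.
Σ Z·P over the event = 1·(2/26) + 2·(3/26) + 5·(4/26) = 14/13.
E[Z | X ≥ 9] = (14/13) / (9/26) = 28/9.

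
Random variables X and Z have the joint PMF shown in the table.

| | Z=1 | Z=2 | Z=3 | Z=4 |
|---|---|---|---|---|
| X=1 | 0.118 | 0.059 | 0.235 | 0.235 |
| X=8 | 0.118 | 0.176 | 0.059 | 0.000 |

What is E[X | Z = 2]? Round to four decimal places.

6.2426

P(Z = 2) = 0.235.
Σ X·P over the event = 1·(0.059) + 8·(0.176) = 1.467.
E[X | Z = 2] = (1.467) / (0.235) = 6.2426.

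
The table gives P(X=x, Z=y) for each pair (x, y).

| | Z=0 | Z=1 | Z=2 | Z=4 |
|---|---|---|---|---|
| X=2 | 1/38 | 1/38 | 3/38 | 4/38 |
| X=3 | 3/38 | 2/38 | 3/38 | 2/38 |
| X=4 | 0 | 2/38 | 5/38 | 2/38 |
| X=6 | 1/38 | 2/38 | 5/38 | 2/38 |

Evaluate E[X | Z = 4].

17/5

P(Z = 4) = 5/19.
Σ X·P over the event = 2·(4/38) + 3·(2/38) + 4·(2/38) + 6·(2/38) = 17/19.
E[X | Z = 4] = (17/19) / (5/19) = 17/5.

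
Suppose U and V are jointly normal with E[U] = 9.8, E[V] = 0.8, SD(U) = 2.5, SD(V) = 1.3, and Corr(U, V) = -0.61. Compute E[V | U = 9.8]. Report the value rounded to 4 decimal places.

For a bivariate normal, E[V | U=x] = μ_V + ρ·(σ_V/σ_U)·(x − μ_U).
E[V | U=9.8] = 0.8 + (-0.61)·(1.3/2.5)·(9.8 − (9.8)) = 0.8 + (-0.3172)·(0) = 0.8000.

0.8000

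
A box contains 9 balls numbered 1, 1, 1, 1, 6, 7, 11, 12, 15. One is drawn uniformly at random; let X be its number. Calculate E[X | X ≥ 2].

51/5

P(X ≥ 2) = 5/9.
Σ over the event: 6·1/9 + 7·1/9 + 11·1/9 + 12·1/9 + 15·1/9 = 17/3.
E[X | X ≥ 2] = (17/3) / (5/9) = 51/5.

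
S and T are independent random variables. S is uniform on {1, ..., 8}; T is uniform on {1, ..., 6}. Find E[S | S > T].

160/27

P(S > T) = 9/16.
Summing S·P(x,y) over outcomes with S > T gives 10/3.
E[S | S > T] = (10/3) / (9/16) = 160/27.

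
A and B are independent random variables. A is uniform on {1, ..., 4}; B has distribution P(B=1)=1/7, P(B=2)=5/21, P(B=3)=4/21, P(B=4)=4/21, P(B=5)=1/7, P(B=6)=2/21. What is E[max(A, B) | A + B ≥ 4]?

290/73

P(A + B ≥ 4) = 73/84.
Summing max(A,B)·P(x,y) over outcomes with A + B ≥ 4 gives 145/42.
E[max(A, B) | A + B ≥ 4] = (145/42) / (73/84) = 290/73.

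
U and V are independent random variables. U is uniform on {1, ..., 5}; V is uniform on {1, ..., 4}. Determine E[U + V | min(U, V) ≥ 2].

13/2

P(min(U, V) ≥ 2) = 3/5.
Summing (U+V)·P(x,y) over outcomes with min(U, V) ≥ 2 gives 39/10.
E[U + V | min(U, V) ≥ 2] = (39/10) / (3/5) = 13/2.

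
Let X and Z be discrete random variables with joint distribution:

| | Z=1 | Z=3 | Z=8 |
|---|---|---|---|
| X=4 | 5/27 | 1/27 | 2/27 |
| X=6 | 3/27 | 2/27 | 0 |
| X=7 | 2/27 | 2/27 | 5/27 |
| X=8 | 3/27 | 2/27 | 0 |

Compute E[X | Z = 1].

P(Z = 1) = 13/27.
Σ X·P over the event = 4·(5/27) + 6·(3/27) + 7·(2/27) + 8·(3/27) = 76/27.
E[X | Z = 1] = (76/27) / (13/27) = 76/13.

76/13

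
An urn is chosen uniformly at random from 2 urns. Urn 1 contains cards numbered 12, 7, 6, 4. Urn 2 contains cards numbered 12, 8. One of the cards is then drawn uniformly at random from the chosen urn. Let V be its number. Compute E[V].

E[V | urn 1] = (12+7+6+4)/4 = 29/4.
E[V | urn 2] = (12+8)/2 = 10.
By the law of total expectation,
E[V] = (1/2)·(29/4) + (1/2)·(10) = 69/8.

69/8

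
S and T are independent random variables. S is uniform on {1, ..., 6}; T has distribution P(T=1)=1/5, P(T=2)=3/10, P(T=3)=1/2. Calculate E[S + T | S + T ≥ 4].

P(S + T ≥ 4) = 53/60.
Summing (S+T)·P(x,y) over outcomes with S + T ≥ 4 gives 329/60.
E[S + T | S + T ≥ 4] = (329/60) / (53/60) = 329/53.

329/53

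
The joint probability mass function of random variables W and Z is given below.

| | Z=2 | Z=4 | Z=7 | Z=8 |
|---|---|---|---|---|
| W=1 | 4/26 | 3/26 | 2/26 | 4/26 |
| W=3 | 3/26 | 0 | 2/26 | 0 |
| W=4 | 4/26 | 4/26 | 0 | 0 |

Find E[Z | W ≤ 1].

P(W ≤ 1) = 1/2.
Σ Z·P over the event = 2·(4/26) + 4·(3/26) + 7·(2/26) + 8·(4/26) = 33/13.
E[Z | W ≤ 1] = (33/13) / (1/2) = 66/13.

66/13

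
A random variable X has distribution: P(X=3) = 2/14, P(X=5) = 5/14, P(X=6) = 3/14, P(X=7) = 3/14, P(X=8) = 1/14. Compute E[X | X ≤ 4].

P(X ≤ 4) = 1/7.
Σ over the event: 3·1/7 = 3/7.
E[X | X ≤ 4] = (3/7) / (1/7) = 3.

3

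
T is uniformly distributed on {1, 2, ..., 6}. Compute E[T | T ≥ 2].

Given T ≥ 2, T is equally likely to be any of {2, 3, 4, 5, 6}.
E[T | T ≥ 2] = (2 + 3 + 4 + 5 + 6) / 5 = 4.

4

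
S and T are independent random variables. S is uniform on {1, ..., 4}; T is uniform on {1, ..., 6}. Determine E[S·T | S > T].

Outcomes with S > T: (2,1), (3,1), (3,2), (4,1), (4,2), (4,3), each with probability 1/24.
E[S·T | S > T] = (2 + 3 + 6 + 4 + 8 + 12) / 6 = 35/6.

35/6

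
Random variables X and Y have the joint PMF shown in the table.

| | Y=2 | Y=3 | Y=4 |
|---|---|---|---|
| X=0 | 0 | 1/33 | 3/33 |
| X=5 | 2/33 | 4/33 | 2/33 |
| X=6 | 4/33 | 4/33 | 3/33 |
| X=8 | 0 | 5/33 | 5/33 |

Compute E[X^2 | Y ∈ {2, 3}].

379/10

P(Y ∈ {2, 3}) = 20/33.
Σ X^2·P over the event = 0·(1/33) + 25·(2/33) + 25·(4/33) + 36·(4/33) + 36·(4/33) + 64·(5/33) = 758/33.
E[X^2 | Y ∈ {2, 3}] = (758/33) / (20/33) = 379/10.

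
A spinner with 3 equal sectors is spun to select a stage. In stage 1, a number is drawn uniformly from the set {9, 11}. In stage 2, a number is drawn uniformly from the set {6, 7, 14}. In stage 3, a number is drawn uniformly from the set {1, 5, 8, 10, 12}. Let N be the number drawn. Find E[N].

131/15

E[N | stage 1] = (9+11)/2 = 10.
E[N | stage 2] = (6+7+14)/3 = 9.
E[N | stage 3] = (1+5+8+10+12)/5 = 36/5.
By the law of total expectation,
E[N] = (1/3)·(10) + (1/3)·(9) + (1/3)·(36/5) = 131/15.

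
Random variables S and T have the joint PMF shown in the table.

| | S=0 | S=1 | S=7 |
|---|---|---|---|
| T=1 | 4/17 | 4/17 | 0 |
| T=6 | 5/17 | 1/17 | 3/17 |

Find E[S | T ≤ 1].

P(T ≤ 1) = 8/17.
Σ S·P over the event = 0·(4/17) + 1·(4/17) = 4/17.
E[S | T ≤ 1] = (4/17) / (8/17) = 1/2.

1/2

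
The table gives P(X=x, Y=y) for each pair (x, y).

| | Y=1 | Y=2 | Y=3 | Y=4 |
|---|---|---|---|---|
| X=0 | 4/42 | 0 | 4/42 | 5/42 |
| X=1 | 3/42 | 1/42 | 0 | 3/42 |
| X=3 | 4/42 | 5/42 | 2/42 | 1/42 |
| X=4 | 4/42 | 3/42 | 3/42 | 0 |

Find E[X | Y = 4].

P(Y = 4) = 3/14.
Σ X·P over the event = 0·(5/42) + 1·(3/42) + 3·(1/42) = 1/7.
E[X | Y = 4] = (1/7) / (3/14) = 2/3.

2/3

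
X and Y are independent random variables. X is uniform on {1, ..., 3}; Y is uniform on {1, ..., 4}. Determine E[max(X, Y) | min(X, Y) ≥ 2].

P(min(X, Y) ≥ 2) = 1/2.
Summing max(X,Y)·P(x,y) over outcomes with min(X, Y) ≥ 2 gives 19/12.
E[max(X, Y) | min(X, Y) ≥ 2] = (19/12) / (1/2) = 19/6.

19/6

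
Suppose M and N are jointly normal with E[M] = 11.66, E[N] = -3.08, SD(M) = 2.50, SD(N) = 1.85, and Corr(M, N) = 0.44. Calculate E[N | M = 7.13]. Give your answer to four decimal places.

E[N | M=x] = μ_N + ρ(σ_N/σ_M)(x − μ_M) for jointly normal variables.
E[N | M=7.13] = -3.08 + (0.44)·(1.85/2.50)·(7.13 − (11.66)) = -3.08 + (0.3256)·(-4.53) = -4.5550.

-4.5550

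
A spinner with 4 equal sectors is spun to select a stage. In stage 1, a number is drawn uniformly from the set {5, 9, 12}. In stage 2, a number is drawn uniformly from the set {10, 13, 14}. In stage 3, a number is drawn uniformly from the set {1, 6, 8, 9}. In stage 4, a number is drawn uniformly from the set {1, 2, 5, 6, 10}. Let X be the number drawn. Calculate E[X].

E[X | stage 1] = (5+9+12)/3 = 26/3.
E[X | stage 2] = (10+13+14)/3 = 37/3.
E[X | stage 3] = (1+6+8+9)/4 = 6.
E[X | stage 4] = (1+2+5+6+10)/5 = 24/5.
E[X] = (1/4)·(26/3) + (1/4)·(37/3) + (1/4)·(6) + (1/4)·(24/5) = 159/20.

159/20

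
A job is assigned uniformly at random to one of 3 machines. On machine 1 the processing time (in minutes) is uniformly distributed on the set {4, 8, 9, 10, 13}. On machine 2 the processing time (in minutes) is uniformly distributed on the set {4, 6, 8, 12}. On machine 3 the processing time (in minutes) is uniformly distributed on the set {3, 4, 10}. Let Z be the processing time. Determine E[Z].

E[Z | machine 1] = (4+8+9+10+13)/5 = 44/5.
E[Z | machine 2] = (4+6+8+12)/4 = 15/2.
E[Z | machine 3] = (3+4+10)/3 = 17/3.
By the law of total expectation,
E[Z] = (1/3)·(44/5) + (1/3)·(15/2) + (1/3)·(17/3) = 659/90.

659/90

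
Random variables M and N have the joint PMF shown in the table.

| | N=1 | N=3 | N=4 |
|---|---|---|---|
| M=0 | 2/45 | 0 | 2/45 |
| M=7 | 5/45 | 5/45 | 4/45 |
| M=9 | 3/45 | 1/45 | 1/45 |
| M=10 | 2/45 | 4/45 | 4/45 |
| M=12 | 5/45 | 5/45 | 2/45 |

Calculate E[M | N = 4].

P(N = 4) = 13/45.
Σ M·P over the event = 0·(2/45) + 7·(4/45) + 9·(1/45) + 10·(4/45) + 12·(2/45) = 101/45.
E[M | N = 4] = (101/45) / (13/45) = 101/13.

101/13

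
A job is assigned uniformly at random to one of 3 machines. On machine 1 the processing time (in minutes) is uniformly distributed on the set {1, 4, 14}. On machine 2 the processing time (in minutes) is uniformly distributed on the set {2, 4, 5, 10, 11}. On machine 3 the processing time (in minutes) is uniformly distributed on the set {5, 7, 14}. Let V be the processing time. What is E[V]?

E[V | machine 1] = (1+4+14)/3 = 19/3.
E[V | machine 2] = (2+4+5+10+11)/5 = 32/5.
E[V | machine 3] = (5+7+14)/3 = 26/3.
E[V] = (1/3)·(19/3) + (1/3)·(32/5) + (1/3)·(26/3) = 107/15.

107/15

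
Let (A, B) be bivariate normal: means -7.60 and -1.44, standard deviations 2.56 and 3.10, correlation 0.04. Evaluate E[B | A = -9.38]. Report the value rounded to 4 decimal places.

-1.5262

For a bivariate normal, E[B | A=x] = μ_B + ρ·(σ_B/σ_A)·(x − μ_A).
E[B | A=-9.38] = -1.44 + (0.04)·(3.10/2.56)·(-9.38 − (-7.60)) = -1.44 + (0.048438)·(-1.78) = -1.5262.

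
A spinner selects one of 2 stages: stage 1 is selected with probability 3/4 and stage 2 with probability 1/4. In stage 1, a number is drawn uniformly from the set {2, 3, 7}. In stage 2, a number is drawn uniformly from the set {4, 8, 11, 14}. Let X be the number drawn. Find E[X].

E[X | stage 1] = (2+3+7)/3 = 4.
E[X | stage 2] = (4+8+11+14)/4 = 37/4.
E[X] = (3/4)·(4) + (1/4)·(37/4) = 85/16.

85/16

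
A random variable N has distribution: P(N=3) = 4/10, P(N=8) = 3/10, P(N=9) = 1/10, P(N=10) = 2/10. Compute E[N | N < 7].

3

P(N < 7) = 2/5.
Σ over the event: 3·2/5 = 6/5.
E[N | N < 7] = (6/5) / (2/5) = 3.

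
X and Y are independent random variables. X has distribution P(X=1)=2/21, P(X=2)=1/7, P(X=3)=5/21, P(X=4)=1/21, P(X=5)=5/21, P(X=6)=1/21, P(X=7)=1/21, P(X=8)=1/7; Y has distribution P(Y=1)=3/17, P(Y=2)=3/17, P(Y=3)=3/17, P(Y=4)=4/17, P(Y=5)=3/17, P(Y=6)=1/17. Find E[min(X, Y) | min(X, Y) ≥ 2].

841/266

P(min(X, Y) ≥ 2) = 38/51.
Summing min(X,Y)·P(x,y) over outcomes with min(X, Y) ≥ 2 gives 841/357.
E[min(X, Y) | min(X, Y) ≥ 2] = (841/357) / (38/51) = 841/266.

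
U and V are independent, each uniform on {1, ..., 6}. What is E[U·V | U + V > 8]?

49/2

Outcomes with U + V > 8: (3,6), (4,5), (4,6), (5,4), (5,5), (5,6), (6,3), (6,4), (6,5), (6,6), each with probability 1/36.
E[U·V | U + V > 8] = (18 + 20 + 24 + 20 + 25 + 30 + 18 + 24 + 30 + 36) / 10 = 49/2.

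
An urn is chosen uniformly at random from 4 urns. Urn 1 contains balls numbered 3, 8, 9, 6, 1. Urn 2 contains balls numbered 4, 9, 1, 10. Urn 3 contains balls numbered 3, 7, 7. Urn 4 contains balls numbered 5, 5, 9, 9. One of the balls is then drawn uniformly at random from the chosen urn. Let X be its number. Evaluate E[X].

361/60

E[X | urn 1] = (3+8+9+6+1)/5 = 27/5.
E[X | urn 2] = (4+9+1+10)/4 = 6.
E[X | urn 3] = (3+7+7)/3 = 17/3.
E[X | urn 4] = (5+5+9+9)/4 = 7.
E[X] = (1/4)·(27/5) + (1/4)·(6) + (1/4)·(17/3) + (1/4)·(7) = 361/60.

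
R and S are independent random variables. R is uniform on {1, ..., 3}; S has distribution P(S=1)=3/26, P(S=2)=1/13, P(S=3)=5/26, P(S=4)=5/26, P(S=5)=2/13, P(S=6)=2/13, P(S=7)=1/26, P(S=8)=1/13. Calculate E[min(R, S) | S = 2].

P(S = 2) = 1/13.
Summing min(R,S)·P(x,y) over outcomes with S = 2 gives 5/39.
E[min(R, S) | S = 2] = (5/39) / (1/13) = 5/3.

5/3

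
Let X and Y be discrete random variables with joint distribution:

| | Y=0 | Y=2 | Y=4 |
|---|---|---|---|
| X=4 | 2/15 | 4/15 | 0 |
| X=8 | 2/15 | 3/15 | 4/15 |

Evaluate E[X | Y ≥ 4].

P(Y ≥ 4) = 4/15.
Σ X·P over the event = 8·(4/15) = 32/15.
E[X | Y ≥ 4] = (32/15) / (4/15) = 8.

8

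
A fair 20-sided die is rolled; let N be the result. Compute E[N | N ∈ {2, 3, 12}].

17/3

P(N ∈ {2, 3, 12}) = 3/20.
Σ over the event: 2·1/20 + 3·1/20 + 12·1/20 = 17/20.
E[N | N ∈ {2, 3, 12}] = (17/20) / (3/20) = 17/3.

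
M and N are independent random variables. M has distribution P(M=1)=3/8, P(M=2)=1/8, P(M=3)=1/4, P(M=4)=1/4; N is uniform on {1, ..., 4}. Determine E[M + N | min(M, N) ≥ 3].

P(min(M, N) ≥ 3) = 1/4.
Summing (M+N)·P(x,y) over outcomes with min(M, N) ≥ 3 gives 7/4.
E[M + N | min(M, N) ≥ 3] = (7/4) / (1/4) = 7.

7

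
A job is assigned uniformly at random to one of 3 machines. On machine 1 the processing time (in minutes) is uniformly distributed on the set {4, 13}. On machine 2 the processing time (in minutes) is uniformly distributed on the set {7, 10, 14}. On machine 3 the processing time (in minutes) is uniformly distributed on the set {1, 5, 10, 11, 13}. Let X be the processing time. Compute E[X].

E[X | machine 1] = (4+13)/2 = 17/2.
E[X | machine 2] = (7+10+14)/3 = 31/3.
E[X | machine 3] = (1+5+10+11+13)/5 = 8.
By the law of total expectation,
E[X] = (1/3)·(17/2) + (1/3)·(31/3) + (1/3)·(8) = 161/18.

161/18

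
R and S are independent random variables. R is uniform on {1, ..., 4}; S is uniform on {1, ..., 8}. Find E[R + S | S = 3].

11/2

Outcomes with S = 3: (1,3), (2,3), (3,3), (4,3), each with probability 1/32.
E[R + S | S = 3] = (4 + 5 + 6 + 7) / 4 = 11/2.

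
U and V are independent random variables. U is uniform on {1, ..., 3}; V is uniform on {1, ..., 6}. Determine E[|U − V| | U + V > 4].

P(U + V > 4) = 2/3.
Summing |U−V|·P(x,y) over outcomes with U + V > 4 gives 29/18.
E[|U − V| | U + V > 4] = (29/18) / (2/3) = 29/12.

29/12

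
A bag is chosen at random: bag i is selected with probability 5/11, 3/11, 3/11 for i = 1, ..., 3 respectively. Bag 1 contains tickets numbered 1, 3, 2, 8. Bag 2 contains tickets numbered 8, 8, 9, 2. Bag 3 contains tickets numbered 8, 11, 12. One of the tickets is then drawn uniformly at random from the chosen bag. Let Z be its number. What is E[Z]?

E[Z | bag 1] = (1+3+2+8)/4 = 7/2.
E[Z | bag 2] = (8+8+9+2)/4 = 27/4.
E[Z | bag 3] = (8+11+12)/3 = 31/3.
E[Z] = (5/11)·(7/2) + (3/11)·(27/4) + (3/11)·(31/3) = 25/4.

25/4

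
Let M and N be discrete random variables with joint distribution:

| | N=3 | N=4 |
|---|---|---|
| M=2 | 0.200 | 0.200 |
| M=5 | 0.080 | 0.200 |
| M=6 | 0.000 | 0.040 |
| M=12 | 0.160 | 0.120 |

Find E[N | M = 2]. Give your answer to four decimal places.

3.5000

P(M = 2) = 0.400.
Σ N·P over the event = 3·(0.200) + 4·(0.200) = 1.400.
E[N | M = 2] = (1.400) / (0.400) = 3.5000.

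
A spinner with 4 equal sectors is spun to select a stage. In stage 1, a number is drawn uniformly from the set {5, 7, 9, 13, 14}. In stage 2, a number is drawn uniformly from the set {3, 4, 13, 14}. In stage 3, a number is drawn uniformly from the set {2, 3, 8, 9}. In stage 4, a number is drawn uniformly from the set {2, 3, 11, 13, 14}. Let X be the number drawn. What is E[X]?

161/20

E[X | stage 1] = (5+7+9+13+14)/5 = 48/5.
E[X | stage 2] = (3+4+13+14)/4 = 17/2.
E[X | stage 3] = (2+3+8+9)/4 = 11/2.
E[X | stage 4] = (2+3+11+13+14)/5 = 43/5.
E[X] = (1/4)·(48/5) + (1/4)·(17/2) + (1/4)·(11/2) + (1/4)·(43/5) = 161/20.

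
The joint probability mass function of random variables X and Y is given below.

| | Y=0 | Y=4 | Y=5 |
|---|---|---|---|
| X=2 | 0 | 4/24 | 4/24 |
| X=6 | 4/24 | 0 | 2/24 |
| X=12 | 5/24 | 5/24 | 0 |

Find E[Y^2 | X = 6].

P(X = 6) = 1/4.
Σ Y^2·P over the event = 0·(4/24) + 25·(2/24) = 25/12.
E[Y^2 | X = 6] = (25/12) / (1/4) = 25/3.

25/3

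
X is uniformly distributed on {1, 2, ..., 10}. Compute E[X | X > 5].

Given X > 5, X is equally likely to be any of {6, 7, 8, 9, 10}.
E[X | X > 5] = (6 + 7 + 8 + 9 + 10) / 5 = 8.

8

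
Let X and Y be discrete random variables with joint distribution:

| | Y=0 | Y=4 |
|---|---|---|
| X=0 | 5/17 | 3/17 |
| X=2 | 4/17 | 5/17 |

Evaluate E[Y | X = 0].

P(X = 0) = 8/17.
Σ Y·P over the event = 0·(5/17) + 4·(3/17) = 12/17.
E[Y | X = 0] = (12/17) / (8/17) = 3/2.

3/2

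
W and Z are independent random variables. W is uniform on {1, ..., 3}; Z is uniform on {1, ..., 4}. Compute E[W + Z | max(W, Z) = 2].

10/3

Outcomes with max(W, Z) = 2: (1,2), (2,1), (2,2), each with probability 1/12.
E[W + Z | max(W, Z) = 2] = (3 + 3 + 4) / 3 = 10/3.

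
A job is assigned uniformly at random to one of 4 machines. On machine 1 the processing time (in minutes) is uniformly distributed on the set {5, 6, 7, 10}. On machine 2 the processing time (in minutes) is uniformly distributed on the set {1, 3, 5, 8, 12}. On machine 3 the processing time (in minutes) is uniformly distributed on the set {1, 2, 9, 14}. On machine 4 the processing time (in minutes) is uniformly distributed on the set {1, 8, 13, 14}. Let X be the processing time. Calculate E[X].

E[X | machine 1] = (5+6+7+10)/4 = 7.
E[X | machine 2] = (1+3+5+8+12)/5 = 29/5.
E[X | machine 3] = (1+2+9+14)/4 = 13/2.
E[X | machine 4] = (1+8+13+14)/4 = 9.
E[X] = (1/4)·(7) + (1/4)·(29/5) + (1/4)·(13/2) + (1/4)·(9) = 283/40.

283/40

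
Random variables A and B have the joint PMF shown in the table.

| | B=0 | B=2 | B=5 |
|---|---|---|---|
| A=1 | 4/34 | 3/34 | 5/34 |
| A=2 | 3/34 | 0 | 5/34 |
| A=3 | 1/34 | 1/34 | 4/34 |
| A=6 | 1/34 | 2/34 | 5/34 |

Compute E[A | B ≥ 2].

P(B ≥ 2) = 25/34.
Summing A·P(A=x,B=y) over the conditioning event gives 75/34.
E[A | B ≥ 2] = (75/34) / (25/34) = 3.

3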